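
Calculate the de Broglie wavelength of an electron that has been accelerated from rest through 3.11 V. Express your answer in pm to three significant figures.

λ = 695 pm

KE = eV = 1.602 × 10⁻¹⁹ × 3.110 = 4.982 × 10⁻¹⁹ J.
p = √(2mKE) = √(2 × 9.109 × 10⁻³¹ × 4.982 × 10⁻¹⁹) = 9.527 × 10⁻²⁵ kg·m/s.
λ = h/p = 6.626 × 10⁻³⁴ / 9.527 × 10⁻²⁵ = 6.95 × 10⁻¹⁰ m = 695 pm.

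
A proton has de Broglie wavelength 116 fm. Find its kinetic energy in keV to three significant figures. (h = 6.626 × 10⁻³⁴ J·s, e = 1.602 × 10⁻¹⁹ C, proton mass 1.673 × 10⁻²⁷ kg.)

p = h/λ = 6.626 × 10⁻³⁴ / 1.160 × 10⁻¹³ = 5.712 × 10⁻²¹ kg·m/s.
KE = p²/(2m) = (5.712 × 10⁻²¹)² / (2 × 1.673 × 10⁻²⁷) = 9.751 × 10⁻¹⁵ J = 60.9 keV.

KE = 60.9 keV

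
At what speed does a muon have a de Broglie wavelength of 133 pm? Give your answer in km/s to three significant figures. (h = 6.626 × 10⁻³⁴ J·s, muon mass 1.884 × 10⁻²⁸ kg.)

p = h/λ = 6.626 × 10⁻³⁴ / 1.330 × 10⁻¹⁰ = 4.982 × 10⁻²⁴ kg·m/s.
v = p/m = 4.982 × 10⁻²⁴ / 1.884 × 10⁻²⁸ = 2.64 × 10⁴ m/s = 26.4 km/s.

v = 26.4 km/s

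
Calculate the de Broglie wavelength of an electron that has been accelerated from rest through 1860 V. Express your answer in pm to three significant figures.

KE = eV = 1.602 × 10⁻¹⁹ × 1860 = 2.980 × 10⁻¹⁶ J.
p = √(2mKE) = √(2 × 9.109 × 10⁻³¹ × 2.980 × 10⁻¹⁶) = 2.330 × 10⁻²³ kg·m/s.
λ = h/p = 6.626 × 10⁻³⁴ / 2.330 × 10⁻²³ = 2.84 × 10⁻¹¹ m = 28.4 pm.

λ = 28.4 pm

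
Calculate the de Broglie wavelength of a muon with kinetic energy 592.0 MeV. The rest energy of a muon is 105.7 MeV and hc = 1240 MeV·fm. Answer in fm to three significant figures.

λ = 1.80 fm

Total energy E = KE + m₀c² = 592.0 + 105.7 = 697.7 MeV.
(pc)² = E² − (m₀c²)² = (697.7)² − (105.7)² = 4.756 × 10⁵ MeV², so pc = 689.6 MeV.
λ = hc/(pc) = 1240 MeV·fm / 689.6 MeV = 1.80 fm.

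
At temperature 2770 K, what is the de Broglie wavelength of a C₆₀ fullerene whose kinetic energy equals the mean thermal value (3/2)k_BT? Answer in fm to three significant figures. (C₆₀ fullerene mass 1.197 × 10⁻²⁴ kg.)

KE = (3/2)k_BT = 1.5 × 1.381 × 10⁻²³ × 2770 = 5.738 × 10⁻²⁰ J.
p = √(2mKE) = √(2 × 1.197 × 10⁻²⁴ × 5.738 × 10⁻²⁰) = 3.706 × 10⁻²² kg·m/s.
λ = h/p = 1.79 × 10⁻¹² m = 1790 fm.

λ = 1790 fm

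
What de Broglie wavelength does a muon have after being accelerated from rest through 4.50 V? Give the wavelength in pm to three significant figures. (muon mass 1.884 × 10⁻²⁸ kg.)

KE = eV = 1.602 × 10⁻¹⁹ × 4.500 = 7.209 × 10⁻¹⁹ J.
p = √(2mKE) = √(2 × 1.884 × 10⁻²⁸ × 7.209 × 10⁻¹⁹) = 1.648 × 10⁻²³ kg·m/s.
λ = h/p = 6.626 × 10⁻³⁴ / 1.648 × 10⁻²³ = 4.02 × 10⁻¹¹ m = 40.2 pm.

λ = 40.2 pm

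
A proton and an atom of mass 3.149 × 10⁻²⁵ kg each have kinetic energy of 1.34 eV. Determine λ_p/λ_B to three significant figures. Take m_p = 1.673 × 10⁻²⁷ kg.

At fixed KE, p = √(2mKE) so λ = h/p ∝ 1/√m.
λ_p/λ_B = √(m_B/m_p) = √(3.149 × 10⁻²⁵/1.673 × 10⁻²⁷) = √(188.2) = 13.7.

λ_p/λ_B = 13.7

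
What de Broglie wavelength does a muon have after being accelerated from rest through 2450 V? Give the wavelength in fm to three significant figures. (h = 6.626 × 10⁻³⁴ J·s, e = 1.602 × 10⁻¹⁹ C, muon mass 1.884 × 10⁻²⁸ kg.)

λ = 1720 fm

KE = eV = 1.602 × 10⁻¹⁹ × 2450 = 3.925 × 10⁻¹⁶ J.
p = √(2mKE) = √(2 × 1.884 × 10⁻²⁸ × 3.925 × 10⁻¹⁶) = 3.846 × 10⁻²² kg·m/s.
λ = h/p = 6.626 × 10⁻³⁴ / 3.846 × 10⁻²² = 1.72 × 10⁻¹² m = 1720 fm.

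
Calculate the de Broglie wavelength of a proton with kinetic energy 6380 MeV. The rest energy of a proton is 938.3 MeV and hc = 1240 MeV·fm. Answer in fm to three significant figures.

λ = 0.171 fm

Total energy E = KE + m₀c² = 6380 + 938.3 = 7318.3 MeV.
(pc)² = E² − (m₀c²)² = (7318.3)² − (938.3)² = 5.268 × 10⁷ MeV², so pc = 7258 MeV.
λ = hc/(pc) = 1240 MeV·fm / 7258 MeV = 0.171 fm.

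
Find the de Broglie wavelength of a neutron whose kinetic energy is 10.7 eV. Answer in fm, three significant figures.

KE = 10.7 eV = 1.714 × 10⁻¹⁸ J.
p = √(2mKE) = √(2 × 1.675 × 10⁻²⁷ × 1.714 × 10⁻¹⁸) = 7.578 × 10⁻²³ kg·m/s.
λ = h/p = 6.626 × 10⁻³⁴ / 7.578 × 10⁻²³ = 8.74 × 10⁻¹² m = 8740 fm.

λ = 8740 fm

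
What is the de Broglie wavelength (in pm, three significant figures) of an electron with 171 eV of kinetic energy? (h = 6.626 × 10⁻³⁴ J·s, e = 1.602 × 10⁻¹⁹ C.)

KE = 171 eV = 2.739 × 10⁻¹⁷ J.
p = √(2mKE) = √(2 × 9.109 × 10⁻³¹ × 2.739 × 10⁻¹⁷) = 7.064 × 10⁻²⁴ kg·m/s.
λ = h/p = 6.626 × 10⁻³⁴ / 7.064 × 10⁻²⁴ = 9.38 × 10⁻¹¹ m = 93.8 pm.

λ = 93.8 pm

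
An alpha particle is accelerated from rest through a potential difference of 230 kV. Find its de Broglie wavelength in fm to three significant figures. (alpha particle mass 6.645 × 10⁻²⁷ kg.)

KE = 2eV = 2 × 1.602 × 10⁻¹⁹ × 2.300 × 10⁵ = 7.369 × 10⁻¹⁴ J.
p = √(2mKE) = √(2 × 6.645 × 10⁻²⁷ × 7.369 × 10⁻¹⁴) = 3.129 × 10⁻²⁰ kg·m/s.
λ = h/p = 6.626 × 10⁻³⁴ / 3.129 × 10⁻²⁰ = 2.12 × 10⁻¹⁴ m = 21.2 fm.

λ = 21.2 fm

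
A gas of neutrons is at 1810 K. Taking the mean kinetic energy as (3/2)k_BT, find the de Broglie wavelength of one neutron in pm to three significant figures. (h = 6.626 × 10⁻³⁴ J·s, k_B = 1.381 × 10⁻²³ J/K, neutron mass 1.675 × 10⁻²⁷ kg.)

KE = (3/2)k_BT = 1.5 × 1.381 × 10⁻²³ × 1810 = 3.749 × 10⁻²⁰ J.
p = √(2mKE) = √(2 × 1.675 × 10⁻²⁷ × 3.749 × 10⁻²⁰) = 1.121 × 10⁻²³ kg·m/s.
λ = h/p = 5.91 × 10⁻¹¹ m = 59.1 pm.

λ = 59.1 pm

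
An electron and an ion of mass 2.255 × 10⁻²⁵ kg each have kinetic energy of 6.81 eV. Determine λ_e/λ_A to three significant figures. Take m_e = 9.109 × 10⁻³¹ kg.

At fixed KE, p = √(2mKE) so λ = h/p ∝ 1/√m.
λ_e/λ_A = √(m_A/m_e) = √(2.255 × 10⁻²⁵/9.109 × 10⁻³¹) = √(2.476 × 10⁵) = 498.

λ_e/λ_A = 498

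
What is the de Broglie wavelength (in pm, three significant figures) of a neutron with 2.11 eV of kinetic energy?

λ = 19.7 pm

KE = 2.11 eV = 3.380 × 10⁻¹⁹ J.
p = √(2mKE) = √(2 × 1.675 × 10⁻²⁷ × 3.380 × 10⁻¹⁹) = 3.365 × 10⁻²³ kg·m/s.
λ = h/p = 6.626 × 10⁻³⁴ / 3.365 × 10⁻²³ = 1.97 × 10⁻¹¹ m = 19.7 pm.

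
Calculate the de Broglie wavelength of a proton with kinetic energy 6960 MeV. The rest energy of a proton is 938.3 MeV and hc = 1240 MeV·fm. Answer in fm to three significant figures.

λ = 0.158 fm

Total energy E = KE + m₀c² = 6960 + 938.3 = 7898.3 MeV.
(pc)² = E² − (m₀c²)² = (7898.3)² − (938.3)² = 6.150 × 10⁷ MeV², so pc = 7842 MeV.
λ = hc/(pc) = 1240 MeV·fm / 7842 MeV = 0.158 fm.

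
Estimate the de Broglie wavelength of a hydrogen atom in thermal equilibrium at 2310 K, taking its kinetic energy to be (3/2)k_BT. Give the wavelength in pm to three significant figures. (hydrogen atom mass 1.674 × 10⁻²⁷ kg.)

λ = 52.3 pm

KE = (3/2)k_BT = 1.5 × 1.381 × 10⁻²³ × 2310 = 4.785 × 10⁻²⁰ J.
p = √(2mKE) = √(2 × 1.674 × 10⁻²⁷ × 4.785 × 10⁻²⁰) = 1.266 × 10⁻²³ kg·m/s.
λ = h/p = 5.23 × 10⁻¹¹ m = 52.3 pm.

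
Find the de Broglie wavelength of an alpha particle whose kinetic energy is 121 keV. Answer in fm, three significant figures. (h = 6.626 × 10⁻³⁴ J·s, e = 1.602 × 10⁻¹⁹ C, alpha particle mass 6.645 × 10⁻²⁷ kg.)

KE = 121 keV = 1.938 × 10⁻¹⁴ J.
p = √(2mKE) = √(2 × 6.645 × 10⁻²⁷ × 1.938 × 10⁻¹⁴) = 1.605 × 10⁻²⁰ kg·m/s.
λ = h/p = 6.626 × 10⁻³⁴ / 1.605 × 10⁻²⁰ = 4.13 × 10⁻¹⁴ m = 41.3 fm.

λ = 41.3 fm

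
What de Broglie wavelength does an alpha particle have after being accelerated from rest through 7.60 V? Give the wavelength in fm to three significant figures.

λ = 3680 fm

KE = 2eV = 2 × 1.602 × 10⁻¹⁹ × 7.600 = 2.435 × 10⁻¹⁸ J.
p = √(2mKE) = √(2 × 6.645 × 10⁻²⁷ × 2.435 × 10⁻¹⁸) = 1.799 × 10⁻²² kg·m/s.
λ = h/p = 6.626 × 10⁻³⁴ / 1.799 × 10⁻²² = 3.68 × 10⁻¹² m = 3680 fm.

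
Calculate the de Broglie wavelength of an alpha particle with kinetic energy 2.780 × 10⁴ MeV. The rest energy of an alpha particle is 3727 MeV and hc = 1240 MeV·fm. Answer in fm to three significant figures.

λ = 0.0396 fm

Total energy E = KE + m₀c² = 2.780 × 10⁴ + 3727 = 31527 MeV.
(pc)² = E² − (m₀c²)² = (31527)² − (3727)² = 9.801 × 10⁸ MeV², so pc = 3.131 × 10⁴ MeV.
λ = hc/(pc) = 1240 MeV·fm / 3.131 × 10⁴ MeV = 0.0396 fm.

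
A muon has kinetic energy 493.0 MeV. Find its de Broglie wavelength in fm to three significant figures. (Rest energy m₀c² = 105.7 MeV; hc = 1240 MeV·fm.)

Total energy E = KE + m₀c² = 493.0 + 105.7 = 598.7 MeV.
(pc)² = E² − (m₀c²)² = (598.7)² − (105.7)² = 3.473 × 10⁵ MeV², so pc = 589.3 MeV.
λ = hc/(pc) = 1240 MeV·fm / 589.3 MeV = 2.10 fm.

λ = 2.10 fm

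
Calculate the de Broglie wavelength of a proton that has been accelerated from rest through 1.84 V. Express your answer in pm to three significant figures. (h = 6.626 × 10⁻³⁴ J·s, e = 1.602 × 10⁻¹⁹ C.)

KE = eV = 1.602 × 10⁻¹⁹ × 1.840 = 2.948 × 10⁻¹⁹ J.
p = √(2mKE) = √(2 × 1.673 × 10⁻²⁷ × 2.948 × 10⁻¹⁹) = 3.141 × 10⁻²³ kg·m/s.
λ = h/p = 6.626 × 10⁻³⁴ / 3.141 × 10⁻²³ = 2.11 × 10⁻¹¹ m = 21.1 pm.

λ = 21.1 pm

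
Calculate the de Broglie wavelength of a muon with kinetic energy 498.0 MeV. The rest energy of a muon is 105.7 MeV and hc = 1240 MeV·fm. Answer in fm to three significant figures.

λ = 2.09 fm

Total energy E = KE + m₀c² = 498.0 + 105.7 = 603.7 MeV.
(pc)² = E² − (m₀c²)² = (603.7)² − (105.7)² = 3.533 × 10⁵ MeV², so pc = 594.4 MeV.
λ = hc/(pc) = 1240 MeV·fm / 594.4 MeV = 2.09 fm.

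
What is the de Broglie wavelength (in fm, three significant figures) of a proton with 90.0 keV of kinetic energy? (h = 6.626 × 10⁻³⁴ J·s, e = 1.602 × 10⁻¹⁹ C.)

KE = 90.0 keV = 1.442 × 10⁻¹⁴ J.
p = √(2mKE) = √(2 × 1.673 × 10⁻²⁷ × 1.442 × 10⁻¹⁴) = 6.946 × 10⁻²¹ kg·m/s.
λ = h/p = 6.626 × 10⁻³⁴ / 6.946 × 10⁻²¹ = 9.54 × 10⁻¹⁴ m = 95.4 fm.

λ = 95.4 fm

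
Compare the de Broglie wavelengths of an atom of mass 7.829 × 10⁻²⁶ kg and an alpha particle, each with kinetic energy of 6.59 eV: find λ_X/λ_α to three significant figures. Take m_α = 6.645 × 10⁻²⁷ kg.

At fixed KE, p = √(2mKE) so λ = h/p ∝ 1/√m.
λ_X/λ_α = √(m_α/m_X) = √(6.645 × 10⁻²⁷/7.829 × 10⁻²⁶) = √(0.08488) = 0.291.

λ_X/λ_α = 0.291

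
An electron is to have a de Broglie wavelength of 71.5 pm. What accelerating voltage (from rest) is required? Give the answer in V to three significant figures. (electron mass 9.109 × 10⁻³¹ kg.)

V = 294 V

p = h/λ = 6.626 × 10⁻³⁴ / 7.150 × 10⁻¹¹ = 9.267 × 10⁻²⁴ kg·m/s.
KE = p²/(2m) = 4.714 × 10⁻¹⁷ J.
V = KE/e = 4.714 × 10⁻¹⁷ / (1.602 × 10⁻¹⁹) = 294 V.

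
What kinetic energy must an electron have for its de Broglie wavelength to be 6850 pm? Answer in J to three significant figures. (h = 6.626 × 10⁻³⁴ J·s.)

p = h/λ = 6.626 × 10⁻³⁴ / 6.850 × 10⁻⁹ = 9.673 × 10⁻²⁶ kg·m/s.
KE = p²/(2m) = (9.673 × 10⁻²⁶)² / (2 × 9.109 × 10⁻³¹) = 5.136 × 10⁻²¹ J = 5.14 × 10⁻²¹ J.

KE = 5.14 × 10⁻²¹ J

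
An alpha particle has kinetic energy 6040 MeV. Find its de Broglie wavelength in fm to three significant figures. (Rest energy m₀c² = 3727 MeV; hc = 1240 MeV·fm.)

Total energy E = KE + m₀c² = 6040 + 3727 = 9767 MeV.
(pc)² = E² − (m₀c²)² = (9767)² − (3727)² = 8.150 × 10⁷ MeV², so pc = 9028 MeV.
λ = hc/(pc) = 1240 MeV·fm / 9028 MeV = 0.137 fm.

λ = 0.137 fm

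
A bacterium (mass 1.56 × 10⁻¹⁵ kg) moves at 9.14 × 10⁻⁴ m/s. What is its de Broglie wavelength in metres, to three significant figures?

p = mv = 1.56 × 10⁻¹⁵ × 9.14 × 10⁻⁴ = 1.426 × 10⁻¹⁸ kg·m/s.
λ = h/p = 6.626 × 10⁻³⁴ / 1.426 × 10⁻¹⁸ = 4.65 × 10⁻¹⁶ m.

λ = 4.65 × 10⁻¹⁶ m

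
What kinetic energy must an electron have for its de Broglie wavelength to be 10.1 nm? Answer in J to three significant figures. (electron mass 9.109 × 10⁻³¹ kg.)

KE = 2.36 × 10⁻²¹ J

p = h/λ = 6.626 × 10⁻³⁴ / 1.010 × 10⁻⁸ = 6.560 × 10⁻²⁶ kg·m/s.
KE = p²/(2m) = (6.560 × 10⁻²⁶)² / (2 × 9.109 × 10⁻³¹) = 2.362 × 10⁻²¹ J = 2.36 × 10⁻²¹ J.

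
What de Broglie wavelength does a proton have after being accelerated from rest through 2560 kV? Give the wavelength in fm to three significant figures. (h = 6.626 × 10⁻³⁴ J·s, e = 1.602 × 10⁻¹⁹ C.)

KE = eV = 1.602 × 10⁻¹⁹ × 2.560 × 10⁶ = 4.101 × 10⁻¹³ J.
p = √(2mKE) = √(2 × 1.673 × 10⁻²⁷ × 4.101 × 10⁻¹³) = 3.704 × 10⁻²⁰ kg·m/s.
λ = h/p = 6.626 × 10⁻³⁴ / 3.704 × 10⁻²⁰ = 1.79 × 10⁻¹⁴ m = 17.9 fm.

λ = 17.9 fm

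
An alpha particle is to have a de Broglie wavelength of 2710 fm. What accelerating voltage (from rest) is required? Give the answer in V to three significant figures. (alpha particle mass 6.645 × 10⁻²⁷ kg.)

p = h/λ = 6.626 × 10⁻³⁴ / 2.710 × 10⁻¹² = 2.445 × 10⁻²² kg·m/s.
KE = p²/(2m) = 4.498 × 10⁻¹⁸ J.
V = KE/2e = 4.498 × 10⁻¹⁸ / (2 × 1.602 × 10⁻¹⁹) = 14.0 V.

V = 14.0 V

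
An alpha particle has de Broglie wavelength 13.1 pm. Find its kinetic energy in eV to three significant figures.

KE = 1.20 eV

p = h/λ = 6.626 × 10⁻³⁴ / 1.310 × 10⁻¹¹ = 5.058 × 10⁻²³ kg·m/s.
KE = p²/(2m) = (5.058 × 10⁻²³)² / (2 × 6.645 × 10⁻²⁷) = 1.925 × 10⁻¹⁹ J = 1.20 eV.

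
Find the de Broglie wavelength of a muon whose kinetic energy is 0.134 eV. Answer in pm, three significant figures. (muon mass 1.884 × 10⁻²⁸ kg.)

λ = 233 pm

KE = 0.134 eV = 2.147 × 10⁻²⁰ J.
p = √(2mKE) = √(2 × 1.884 × 10⁻²⁸ × 2.147 × 10⁻²⁰) = 2.844 × 10⁻²⁴ kg·m/s.
λ = h/p = 6.626 × 10⁻³⁴ / 2.844 × 10⁻²⁴ = 2.33 × 10⁻¹⁰ m = 233 pm.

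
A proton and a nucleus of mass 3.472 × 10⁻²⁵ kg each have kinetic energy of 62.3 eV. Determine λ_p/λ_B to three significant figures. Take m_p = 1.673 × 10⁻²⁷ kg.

At fixed KE, p = √(2mKE) so λ = h/p ∝ 1/√m.
λ_p/λ_B = √(m_B/m_p) = √(3.472 × 10⁻²⁵/1.673 × 10⁻²⁷) = √(207.5) = 14.4.

λ_p/λ_B = 14.4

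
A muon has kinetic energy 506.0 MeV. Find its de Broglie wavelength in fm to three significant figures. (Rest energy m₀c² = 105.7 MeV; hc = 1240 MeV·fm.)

λ = 2.06 fm

Total energy E = KE + m₀c² = 506.0 + 105.7 = 611.7 MeV.
(pc)² = E² − (m₀c²)² = (611.7)² − (105.7)² = 3.630 × 10⁵ MeV², so pc = 602.5 MeV.
λ = hc/(pc) = 1240 MeV·fm / 602.5 MeV = 2.06 fm.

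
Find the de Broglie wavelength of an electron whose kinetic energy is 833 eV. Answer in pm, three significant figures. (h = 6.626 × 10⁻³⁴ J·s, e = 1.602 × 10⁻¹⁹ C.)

λ = 42.5 pm

KE = 833 eV = 1.334 × 10⁻¹⁶ J.
p = √(2mKE) = √(2 × 9.109 × 10⁻³¹ × 1.334 × 10⁻¹⁶) = 1.559 × 10⁻²³ kg·m/s.
λ = h/p = 6.626 × 10⁻³⁴ / 1.559 × 10⁻²³ = 4.25 × 10⁻¹¹ m = 42.5 pm.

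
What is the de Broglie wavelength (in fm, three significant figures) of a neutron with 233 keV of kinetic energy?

KE = 233 keV = 3.733 × 10⁻¹⁴ J.
p = √(2mKE) = √(2 × 1.675 × 10⁻²⁷ × 3.733 × 10⁻¹⁴) = 1.118 × 10⁻²⁰ kg·m/s.
λ = h/p = 6.626 × 10⁻³⁴ / 1.118 × 10⁻²⁰ = 5.93 × 10⁻¹⁴ m = 59.3 fm.

λ = 59.3 fm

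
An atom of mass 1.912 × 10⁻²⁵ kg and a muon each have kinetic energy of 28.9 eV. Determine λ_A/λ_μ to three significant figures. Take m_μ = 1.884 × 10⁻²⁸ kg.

λ_A/λ_μ = 0.0314

At fixed KE, p = √(2mKE) so λ = h/p ∝ 1/√m.
λ_A/λ_μ = √(m_μ/m_A) = √(1.884 × 10⁻²⁸/1.912 × 10⁻²⁵) = √(9.854 × 10⁻⁴) = 0.0314.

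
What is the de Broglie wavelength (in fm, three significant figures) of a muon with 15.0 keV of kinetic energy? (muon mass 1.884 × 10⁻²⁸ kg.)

KE = 15.0 keV = 2.403 × 10⁻¹⁵ J.
p = √(2mKE) = √(2 × 1.884 × 10⁻²⁸ × 2.403 × 10⁻¹⁵) = 9.516 × 10⁻²² kg·m/s.
λ = h/p = 6.626 × 10⁻³⁴ / 9.516 × 10⁻²² = 6.96 × 10⁻¹³ m = 696 fm.

λ = 696 fm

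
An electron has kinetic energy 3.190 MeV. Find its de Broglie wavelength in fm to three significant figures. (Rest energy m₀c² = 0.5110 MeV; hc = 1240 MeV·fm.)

λ = 338 fm

Total energy E = KE + m₀c² = 3.190 + 0.5110 = 3.7010 MeV.
(pc)² = E² − (m₀c²)² = (3.7010)² − (0.5110)² = 13.44 MeV², so pc = 3.666 MeV.
λ = hc/(pc) = 1240 MeV·fm / 3.666 MeV = 338 fm.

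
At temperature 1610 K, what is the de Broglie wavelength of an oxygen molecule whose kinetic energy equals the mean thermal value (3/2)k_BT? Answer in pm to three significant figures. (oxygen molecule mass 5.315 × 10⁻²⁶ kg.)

KE = (3/2)k_BT = 1.5 × 1.381 × 10⁻²³ × 1610 = 3.335 × 10⁻²⁰ J.
p = √(2mKE) = √(2 × 5.315 × 10⁻²⁶ × 3.335 × 10⁻²⁰) = 5.954 × 10⁻²³ kg·m/s.
λ = h/p = 1.11 × 10⁻¹¹ m = 11.1 pm.

λ = 11.1 pm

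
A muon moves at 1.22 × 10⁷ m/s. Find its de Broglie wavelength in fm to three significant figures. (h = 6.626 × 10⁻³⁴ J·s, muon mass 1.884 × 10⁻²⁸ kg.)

p = mv = 1.884 × 10⁻²⁸ × 1.22 × 10⁷ = 2.298 × 10⁻²¹ kg·m/s.
λ = h/p = 6.626 × 10⁻³⁴ / 2.298 × 10⁻²¹ = 2.88 × 10⁻¹³ m = 288 fm.

λ = 288 fm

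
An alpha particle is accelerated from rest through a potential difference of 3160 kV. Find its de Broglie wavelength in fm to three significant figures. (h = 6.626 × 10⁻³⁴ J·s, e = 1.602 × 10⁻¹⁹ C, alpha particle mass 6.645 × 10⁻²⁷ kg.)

λ = 5.71 fm

KE = 2eV = 2 × 1.602 × 10⁻¹⁹ × 3.160 × 10⁶ = 1.012 × 10⁻¹² J.
p = √(2mKE) = √(2 × 6.645 × 10⁻²⁷ × 1.012 × 10⁻¹²) = 1.160 × 10⁻¹⁹ kg·m/s.
λ = h/p = 6.626 × 10⁻³⁴ / 1.160 × 10⁻¹⁹ = 5.71 × 10⁻¹⁵ m = 5.71 fm.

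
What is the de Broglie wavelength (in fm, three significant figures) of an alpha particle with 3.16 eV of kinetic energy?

λ = 8080 fm

KE = 3.16 eV = 5.062 × 10⁻¹⁹ J.
p = √(2mKE) = √(2 × 6.645 × 10⁻²⁷ × 5.062 × 10⁻¹⁹) = 8.202 × 10⁻²³ kg·m/s.
λ = h/p = 6.626 × 10⁻³⁴ / 8.202 × 10⁻²³ = 8.08 × 10⁻¹² m = 8080 fm.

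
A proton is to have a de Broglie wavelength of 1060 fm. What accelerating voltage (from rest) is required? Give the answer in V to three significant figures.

p = h/λ = 6.626 × 10⁻³⁴ / 1.060 × 10⁻¹² = 6.251 × 10⁻²² kg·m/s.
KE = p²/(2m) = 1.168 × 10⁻¹⁶ J.
V = KE/e = 1.168 × 10⁻¹⁶ / (1.602 × 10⁻¹⁹) = 729 V.

V = 729 V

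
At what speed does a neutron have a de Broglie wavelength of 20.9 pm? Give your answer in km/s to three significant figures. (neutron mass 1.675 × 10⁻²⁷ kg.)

v = 18.9 km/s

p = h/λ = 6.626 × 10⁻³⁴ / 2.090 × 10⁻¹¹ = 3.170 × 10⁻²³ kg·m/s.
v = p/m = 3.170 × 10⁻²³ / 1.675 × 10⁻²⁷ = 1.89 × 10⁴ m/s = 18.9 km/s.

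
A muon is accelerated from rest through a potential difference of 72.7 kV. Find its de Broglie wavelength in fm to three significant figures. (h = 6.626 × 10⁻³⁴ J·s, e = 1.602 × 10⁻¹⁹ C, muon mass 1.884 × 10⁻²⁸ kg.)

KE = eV = 1.602 × 10⁻¹⁹ × 7.270 × 10⁴ = 1.165 × 10⁻¹⁴ J.
p = √(2mKE) = √(2 × 1.884 × 10⁻²⁸ × 1.165 × 10⁻¹⁴) = 2.095 × 10⁻²¹ kg·m/s.
λ = h/p = 6.626 × 10⁻³⁴ / 2.095 × 10⁻²¹ = 3.16 × 10⁻¹³ m = 316 fm.

λ = 316 fm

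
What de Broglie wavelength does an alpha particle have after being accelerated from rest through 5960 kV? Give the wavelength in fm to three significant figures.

KE = 2eV = 2 × 1.602 × 10⁻¹⁹ × 5.960 × 10⁶ = 1.910 × 10⁻¹² J.
p = √(2mKE) = √(2 × 6.645 × 10⁻²⁷ × 1.910 × 10⁻¹²) = 1.593 × 10⁻¹⁹ kg·m/s.
λ = h/p = 6.626 × 10⁻³⁴ / 1.593 × 10⁻¹⁹ = 4.16 × 10⁻¹⁵ m = 4.16 fm.

λ = 4.16 fm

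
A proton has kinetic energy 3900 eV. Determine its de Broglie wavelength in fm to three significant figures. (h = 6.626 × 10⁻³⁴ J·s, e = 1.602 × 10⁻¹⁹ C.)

KE = 3900 eV = 6.248 × 10⁻¹⁶ J.
p = √(2mKE) = √(2 × 1.673 × 10⁻²⁷ × 6.248 × 10⁻¹⁶) = 1.446 × 10⁻²¹ kg·m/s.
λ = h/p = 6.626 × 10⁻³⁴ / 1.446 × 10⁻²¹ = 4.58 × 10⁻¹³ m = 458 fm.

λ = 458 fm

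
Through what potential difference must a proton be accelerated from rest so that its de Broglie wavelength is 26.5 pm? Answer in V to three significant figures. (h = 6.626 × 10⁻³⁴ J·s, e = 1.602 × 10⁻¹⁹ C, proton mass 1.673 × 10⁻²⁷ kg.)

V = 1.17 V

p = h/λ = 6.626 × 10⁻³⁴ / 2.650 × 10⁻¹¹ = 2.500 × 10⁻²³ kg·m/s.
KE = p²/(2m) = 1.868 × 10⁻¹⁹ J.
V = KE/e = 1.868 × 10⁻¹⁹ / (1.602 × 10⁻¹⁹) = 1.17 V.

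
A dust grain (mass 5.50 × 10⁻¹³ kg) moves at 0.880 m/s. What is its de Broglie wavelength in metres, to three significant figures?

λ = 1.37 × 10⁻²¹ m

p = mv = 5.50 × 10⁻¹³ × 0.880 = 4.840 × 10⁻¹³ kg·m/s.
λ = h/p = 6.626 × 10⁻³⁴ / 4.840 × 10⁻¹³ = 1.37 × 10⁻²¹ m.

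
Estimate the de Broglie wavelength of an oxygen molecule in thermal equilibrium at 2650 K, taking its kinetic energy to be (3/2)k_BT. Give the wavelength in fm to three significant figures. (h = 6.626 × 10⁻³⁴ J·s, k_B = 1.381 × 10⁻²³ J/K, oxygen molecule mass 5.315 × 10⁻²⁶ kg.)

λ = 8670 fm

KE = (3/2)k_BT = 1.5 × 1.381 × 10⁻²³ × 2650 = 5.489 × 10⁻²⁰ J.
p = √(2mKE) = √(2 × 5.315 × 10⁻²⁶ × 5.489 × 10⁻²⁰) = 7.639 × 10⁻²³ kg·m/s.
λ = h/p = 8.67 × 10⁻¹² m = 8670 fm.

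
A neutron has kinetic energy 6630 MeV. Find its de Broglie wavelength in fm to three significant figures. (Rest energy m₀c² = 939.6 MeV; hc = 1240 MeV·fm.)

Total energy E = KE + m₀c² = 6630 + 939.6 = 7569.6 MeV.
(pc)² = E² − (m₀c²)² = (7569.6)² − (939.6)² = 5.642 × 10⁷ MeV², so pc = 7511 MeV.
λ = hc/(pc) = 1240 MeV·fm / 7511 MeV = 0.165 fm.

λ = 0.165 fm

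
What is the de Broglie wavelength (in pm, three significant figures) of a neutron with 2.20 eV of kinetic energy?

λ = 19.3 pm

KE = 2.20 eV = 3.524 × 10⁻¹⁹ J.
p = √(2mKE) = √(2 × 1.675 × 10⁻²⁷ × 3.524 × 10⁻¹⁹) = 3.436 × 10⁻²³ kg·m/s.
λ = h/p = 6.626 × 10⁻³⁴ / 3.436 × 10⁻²³ = 1.93 × 10⁻¹¹ m = 19.3 pm.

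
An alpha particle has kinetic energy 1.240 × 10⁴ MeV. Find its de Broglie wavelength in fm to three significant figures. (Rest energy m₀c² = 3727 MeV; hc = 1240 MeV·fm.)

Total energy E = KE + m₀c² = 1.240 × 10⁴ + 3727 = 16127 MeV.
(pc)² = E² − (m₀c²)² = (16127)² − (3727)² = 2.462 × 10⁸ MeV², so pc = 1.569 × 10⁴ MeV.
λ = hc/(pc) = 1240 MeV·fm / 1.569 × 10⁴ MeV = 0.0790 fm.

λ = 0.0790 fm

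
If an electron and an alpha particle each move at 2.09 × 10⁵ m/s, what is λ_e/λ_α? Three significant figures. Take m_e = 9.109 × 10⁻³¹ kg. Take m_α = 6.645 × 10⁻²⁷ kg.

λ_e/λ_α = 7290

At fixed v, p = mv so λ = h/(mv) ∝ 1/m.
λ_e/λ_α = m_α/m_e = 6.645 × 10⁻²⁷/9.109 × 10⁻³¹ = 7290.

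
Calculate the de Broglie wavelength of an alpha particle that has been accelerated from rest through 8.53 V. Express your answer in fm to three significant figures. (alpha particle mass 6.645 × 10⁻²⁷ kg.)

λ = 3480 fm

KE = 2eV = 2 × 1.602 × 10⁻¹⁹ × 8.530 = 2.733 × 10⁻¹⁸ J.
p = √(2mKE) = √(2 × 6.645 × 10⁻²⁷ × 2.733 × 10⁻¹⁸) = 1.906 × 10⁻²² kg·m/s.
λ = h/p = 6.626 × 10⁻³⁴ / 1.906 × 10⁻²² = 3.48 × 10⁻¹² m = 3480 fm.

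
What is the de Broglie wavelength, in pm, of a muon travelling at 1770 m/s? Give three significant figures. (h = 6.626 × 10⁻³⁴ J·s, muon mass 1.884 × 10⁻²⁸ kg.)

λ = 1990 pm

p = mv = 1.884 × 10⁻²⁸ × 1770 = 3.335 × 10⁻²⁵ kg·m/s.
λ = h/p = 6.626 × 10⁻³⁴ / 3.335 × 10⁻²⁵ = 1.99 × 10⁻⁹ m = 1990 pm.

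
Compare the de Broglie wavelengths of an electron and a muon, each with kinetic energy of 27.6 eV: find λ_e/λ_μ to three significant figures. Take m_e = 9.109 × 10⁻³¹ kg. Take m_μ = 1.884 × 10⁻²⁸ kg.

λ_e/λ_μ = 14.4

At fixed KE, p = √(2mKE) so λ = h/p ∝ 1/√m.
λ_e/λ_μ = √(m_μ/m_e) = √(1.884 × 10⁻²⁸/9.109 × 10⁻³¹) = √(206.8) = 14.4.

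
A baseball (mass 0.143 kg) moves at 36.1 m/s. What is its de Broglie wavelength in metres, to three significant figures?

p = mv = 0.143 × 36.1 = 5.162 kg·m/s.
λ = h/p = 6.626 × 10⁻³⁴ / 5.162 = 1.28 × 10⁻³⁴ m.

λ = 1.28 × 10⁻³⁴ m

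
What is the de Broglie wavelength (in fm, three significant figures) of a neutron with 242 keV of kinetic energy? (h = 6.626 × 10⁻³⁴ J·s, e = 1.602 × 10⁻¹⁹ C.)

λ = 58.1 fm

KE = 242 keV = 3.877 × 10⁻¹⁴ J.
p = √(2mKE) = √(2 × 1.675 × 10⁻²⁷ × 3.877 × 10⁻¹⁴) = 1.140 × 10⁻²⁰ kg·m/s.
λ = h/p = 6.626 × 10⁻³⁴ / 1.140 × 10⁻²⁰ = 5.81 × 10⁻¹⁴ m = 58.1 fm.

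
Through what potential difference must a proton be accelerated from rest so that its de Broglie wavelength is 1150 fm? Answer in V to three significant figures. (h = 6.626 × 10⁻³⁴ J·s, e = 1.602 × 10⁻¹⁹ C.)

p = h/λ = 6.626 × 10⁻³⁴ / 1.150 × 10⁻¹² = 5.762 × 10⁻²² kg·m/s.
KE = p²/(2m) = 9.922 × 10⁻¹⁷ J.
V = KE/e = 9.922 × 10⁻¹⁷ / (1.602 × 10⁻¹⁹) = 619 V.

V = 619 V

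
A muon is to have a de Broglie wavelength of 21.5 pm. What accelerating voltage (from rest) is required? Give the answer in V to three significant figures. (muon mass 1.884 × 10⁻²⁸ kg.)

p = h/λ = 6.626 × 10⁻³⁴ / 2.150 × 10⁻¹¹ = 3.082 × 10⁻²³ kg·m/s.
KE = p²/(2m) = 2.521 × 10⁻¹⁸ J.
V = KE/e = 2.521 × 10⁻¹⁸ / (1.602 × 10⁻¹⁹) = 15.7 V.

V = 15.7 V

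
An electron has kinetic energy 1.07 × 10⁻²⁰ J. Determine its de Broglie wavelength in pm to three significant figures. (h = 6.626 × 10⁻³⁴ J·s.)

p = √(2mKE) = √(2 × 9.109 × 10⁻³¹ × 1.070 × 10⁻²⁰) = 1.396 × 10⁻²⁵ kg·m/s.
λ = h/p = 6.626 × 10⁻³⁴ / 1.396 × 10⁻²⁵ = 4.75 × 10⁻⁹ m = 4750 pm.

λ = 4750 pm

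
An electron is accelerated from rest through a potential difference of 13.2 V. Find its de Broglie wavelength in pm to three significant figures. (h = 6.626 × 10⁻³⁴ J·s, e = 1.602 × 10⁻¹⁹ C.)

KE = eV = 1.602 × 10⁻¹⁹ × 13.20 = 2.115 × 10⁻¹⁸ J.
p = √(2mKE) = √(2 × 9.109 × 10⁻³¹ × 2.115 × 10⁻¹⁸) = 1.963 × 10⁻²⁴ kg·m/s.
λ = h/p = 6.626 × 10⁻³⁴ / 1.963 × 10⁻²⁴ = 3.38 × 10⁻¹⁰ m = 338 pm.

λ = 338 pm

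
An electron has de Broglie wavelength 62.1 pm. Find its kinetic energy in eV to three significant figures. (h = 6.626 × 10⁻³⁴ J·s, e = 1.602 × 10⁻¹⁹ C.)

KE = 390 eV

p = h/λ = 6.626 × 10⁻³⁴ / 6.210 × 10⁻¹¹ = 1.067 × 10⁻²³ kg·m/s.
KE = p²/(2m) = (1.067 × 10⁻²³)² / (2 × 9.109 × 10⁻³¹) = 6.249 × 10⁻¹⁷ J = 390 eV.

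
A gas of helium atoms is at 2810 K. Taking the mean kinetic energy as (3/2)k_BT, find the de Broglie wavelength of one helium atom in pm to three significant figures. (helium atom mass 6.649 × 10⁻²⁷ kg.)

KE = (3/2)k_BT = 1.5 × 1.381 × 10⁻²³ × 2810 = 5.821 × 10⁻²⁰ J.
p = √(2mKE) = √(2 × 6.649 × 10⁻²⁷ × 5.821 × 10⁻²⁰) = 2.782 × 10⁻²³ kg·m/s.
λ = h/p = 2.38 × 10⁻¹¹ m = 23.8 pm.

λ = 23.8 pm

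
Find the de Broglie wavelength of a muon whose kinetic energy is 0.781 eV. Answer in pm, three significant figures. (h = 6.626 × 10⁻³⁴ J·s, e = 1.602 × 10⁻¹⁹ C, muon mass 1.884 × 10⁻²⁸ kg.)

λ = 96.5 pm

KE = 0.781 eV = 1.251 × 10⁻¹⁹ J.
p = √(2mKE) = √(2 × 1.884 × 10⁻²⁸ × 1.251 × 10⁻¹⁹) = 6.866 × 10⁻²⁴ kg·m/s.
λ = h/p = 6.626 × 10⁻³⁴ / 6.866 × 10⁻²⁴ = 9.65 × 10⁻¹¹ m = 96.5 pm.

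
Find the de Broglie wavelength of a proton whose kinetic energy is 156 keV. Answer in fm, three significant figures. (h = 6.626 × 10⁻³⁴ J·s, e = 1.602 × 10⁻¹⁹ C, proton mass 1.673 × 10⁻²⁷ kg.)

KE = 156 keV = 2.499 × 10⁻¹⁴ J.
p = √(2mKE) = √(2 × 1.673 × 10⁻²⁷ × 2.499 × 10⁻¹⁴) = 9.144 × 10⁻²¹ kg·m/s.
λ = h/p = 6.626 × 10⁻³⁴ / 9.144 × 10⁻²¹ = 7.25 × 10⁻¹⁴ m = 72.5 fm.

λ = 72.5 fm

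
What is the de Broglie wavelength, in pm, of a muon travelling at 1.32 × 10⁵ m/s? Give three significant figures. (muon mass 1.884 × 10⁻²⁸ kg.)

λ = 26.6 pm

p = mv = 1.884 × 10⁻²⁸ × 1.32 × 10⁵ = 2.487 × 10⁻²³ kg·m/s.
λ = h/p = 6.626 × 10⁻³⁴ / 2.487 × 10⁻²³ = 2.66 × 10⁻¹¹ m = 26.6 pm.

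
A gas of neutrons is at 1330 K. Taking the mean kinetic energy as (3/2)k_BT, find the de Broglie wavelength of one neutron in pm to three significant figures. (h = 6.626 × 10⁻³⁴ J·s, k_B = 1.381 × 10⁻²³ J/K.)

KE = (3/2)k_BT = 1.5 × 1.381 × 10⁻²³ × 1330 = 2.755 × 10⁻²⁰ J.
p = √(2mKE) = √(2 × 1.675 × 10⁻²⁷ × 2.755 × 10⁻²⁰) = 9.607 × 10⁻²⁴ kg·m/s.
λ = h/p = 6.90 × 10⁻¹¹ m = 69.0 pm.

λ = 69.0 pm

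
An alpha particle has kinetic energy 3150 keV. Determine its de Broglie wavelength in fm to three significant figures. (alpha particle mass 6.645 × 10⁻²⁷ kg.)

KE = 3150 keV = 5.046 × 10⁻¹³ J.
p = √(2mKE) = √(2 × 6.645 × 10⁻²⁷ × 5.046 × 10⁻¹³) = 8.189 × 10⁻²⁰ kg·m/s.
λ = h/p = 6.626 × 10⁻³⁴ / 8.189 × 10⁻²⁰ = 8.09 × 10⁻¹⁵ m = 8.09 fm.

λ = 8.09 fm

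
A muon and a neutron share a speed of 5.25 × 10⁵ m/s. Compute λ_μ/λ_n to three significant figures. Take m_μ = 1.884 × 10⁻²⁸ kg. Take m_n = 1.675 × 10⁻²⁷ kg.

At fixed v, p = mv so λ = h/(mv) ∝ 1/m.
λ_μ/λ_n = m_n/m_μ = 1.675 × 10⁻²⁷/1.884 × 10⁻²⁸ = 8.89.

λ_μ/λ_n = 8.89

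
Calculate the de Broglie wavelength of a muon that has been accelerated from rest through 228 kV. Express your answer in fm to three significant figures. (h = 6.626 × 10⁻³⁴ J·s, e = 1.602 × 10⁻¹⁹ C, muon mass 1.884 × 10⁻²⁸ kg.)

KE = eV = 1.602 × 10⁻¹⁹ × 2.280 × 10⁵ = 3.653 × 10⁻¹⁴ J.
p = √(2mKE) = √(2 × 1.884 × 10⁻²⁸ × 3.653 × 10⁻¹⁴) = 3.710 × 10⁻²¹ kg·m/s.
λ = h/p = 6.626 × 10⁻³⁴ / 3.710 × 10⁻²¹ = 1.79 × 10⁻¹³ m = 179 fm.

λ = 179 fm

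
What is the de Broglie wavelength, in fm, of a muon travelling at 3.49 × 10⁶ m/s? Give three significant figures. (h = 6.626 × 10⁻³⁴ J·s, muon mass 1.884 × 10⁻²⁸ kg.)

p = mv = 1.884 × 10⁻²⁸ × 3.49 × 10⁶ = 6.575 × 10⁻²² kg·m/s.
λ = h/p = 6.626 × 10⁻³⁴ / 6.575 × 10⁻²² = 1.01 × 10⁻¹² m = 1010 fm.

λ = 1010 fm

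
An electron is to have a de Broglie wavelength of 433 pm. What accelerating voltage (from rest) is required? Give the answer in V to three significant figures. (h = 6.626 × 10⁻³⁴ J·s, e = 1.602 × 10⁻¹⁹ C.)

V = 8.02 V

p = h/λ = 6.626 × 10⁻³⁴ / 4.330 × 10⁻¹⁰ = 1.530 × 10⁻²⁴ kg·m/s.
KE = p²/(2m) = 1.285 × 10⁻¹⁸ J.
V = KE/e = 1.285 × 10⁻¹⁸ / (1.602 × 10⁻¹⁹) = 8.02 V.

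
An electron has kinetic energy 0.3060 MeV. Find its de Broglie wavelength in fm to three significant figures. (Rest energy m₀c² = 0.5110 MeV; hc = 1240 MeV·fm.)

λ = 1950 fm

Total energy E = KE + m₀c² = 0.3060 + 0.5110 = 0.8170 MeV.
(pc)² = E² − (m₀c²)² = (0.8170)² − (0.5110)² = 0.4064 MeV², so pc = 0.6375 MeV.
λ = hc/(pc) = 1240 MeV·fm / 0.6375 MeV = 1950 fm.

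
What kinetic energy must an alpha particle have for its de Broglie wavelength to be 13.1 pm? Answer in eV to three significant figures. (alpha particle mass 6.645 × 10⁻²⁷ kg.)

KE = 1.20 eV

p = h/λ = 6.626 × 10⁻³⁴ / 1.310 × 10⁻¹¹ = 5.058 × 10⁻²³ kg·m/s.
KE = p²/(2m) = (5.058 × 10⁻²³)² / (2 × 6.645 × 10⁻²⁷) = 1.925 × 10⁻¹⁹ J = 1.20 eV.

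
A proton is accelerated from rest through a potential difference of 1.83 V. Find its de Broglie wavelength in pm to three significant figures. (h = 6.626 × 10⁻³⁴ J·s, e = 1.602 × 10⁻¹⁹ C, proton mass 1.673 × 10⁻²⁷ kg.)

KE = eV = 1.602 × 10⁻¹⁹ × 1.830 = 2.932 × 10⁻¹⁹ J.
p = √(2mKE) = √(2 × 1.673 × 10⁻²⁷ × 2.932 × 10⁻¹⁹) = 3.132 × 10⁻²³ kg·m/s.
λ = h/p = 6.626 × 10⁻³⁴ / 3.132 × 10⁻²³ = 2.12 × 10⁻¹¹ m = 21.2 pm.

λ = 21.2 pm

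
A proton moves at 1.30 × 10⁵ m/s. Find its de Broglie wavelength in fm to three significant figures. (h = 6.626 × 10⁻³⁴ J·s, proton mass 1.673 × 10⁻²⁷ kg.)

p = mv = 1.673 × 10⁻²⁷ × 1.30 × 10⁵ = 2.175 × 10⁻²² kg·m/s.
λ = h/p = 6.626 × 10⁻³⁴ / 2.175 × 10⁻²² = 3.05 × 10⁻¹² m = 3050 fm.

λ = 3050 fm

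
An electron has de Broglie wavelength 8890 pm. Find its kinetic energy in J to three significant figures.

KE = 3.05 × 10⁻²¹ J

p = h/λ = 6.626 × 10⁻³⁴ / 8.890 × 10⁻⁹ = 7.453 × 10⁻²⁶ kg·m/s.
KE = p²/(2m) = (7.453 × 10⁻²⁶)² / (2 × 9.109 × 10⁻³¹) = 3.049 × 10⁻²¹ J = 3.05 × 10⁻²¹ J.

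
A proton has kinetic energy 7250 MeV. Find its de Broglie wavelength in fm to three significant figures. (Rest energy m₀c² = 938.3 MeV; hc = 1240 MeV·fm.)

Total energy E = KE + m₀c² = 7250 + 938.3 = 8188.3 MeV.
(pc)² = E² − (m₀c²)² = (8188.3)² − (938.3)² = 6.617 × 10⁷ MeV², so pc = 8134 MeV.
λ = hc/(pc) = 1240 MeV·fm / 8134 MeV = 0.152 fm.

λ = 0.152 fm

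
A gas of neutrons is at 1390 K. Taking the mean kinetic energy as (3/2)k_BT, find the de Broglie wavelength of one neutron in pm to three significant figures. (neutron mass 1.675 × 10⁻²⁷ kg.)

λ = 67.5 pm

KE = (3/2)k_BT = 1.5 × 1.381 × 10⁻²³ × 1390 = 2.879 × 10⁻²⁰ J.
p = √(2mKE) = √(2 × 1.675 × 10⁻²⁷ × 2.879 × 10⁻²⁰) = 9.821 × 10⁻²⁴ kg·m/s.
λ = h/p = 6.75 × 10⁻¹¹ m = 67.5 pm.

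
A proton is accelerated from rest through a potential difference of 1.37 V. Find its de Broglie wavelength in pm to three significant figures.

λ = 24.5 pm

KE = eV = 1.602 × 10⁻¹⁹ × 1.370 = 2.195 × 10⁻¹⁹ J.
p = √(2mKE) = √(2 × 1.673 × 10⁻²⁷ × 2.195 × 10⁻¹⁹) = 2.710 × 10⁻²³ kg·m/s.
λ = h/p = 6.626 × 10⁻³⁴ / 2.710 × 10⁻²³ = 2.45 × 10⁻¹¹ m = 24.5 pm.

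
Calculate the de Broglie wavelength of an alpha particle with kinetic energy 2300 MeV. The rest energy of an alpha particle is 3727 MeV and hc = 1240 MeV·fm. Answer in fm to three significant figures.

Total energy E = KE + m₀c² = 2300 + 3727 = 6027 MeV.
(pc)² = E² − (m₀c²)² = (6027)² − (3727)² = 2.243 × 10⁷ MeV², so pc = 4736 MeV.
λ = hc/(pc) = 1240 MeV·fm / 4736 MeV = 0.262 fm.

λ = 0.262 fm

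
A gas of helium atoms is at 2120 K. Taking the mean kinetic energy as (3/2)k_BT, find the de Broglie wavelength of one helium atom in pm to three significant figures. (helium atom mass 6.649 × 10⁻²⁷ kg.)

KE = (3/2)k_BT = 1.5 × 1.381 × 10⁻²³ × 2120 = 4.392 × 10⁻²⁰ J.
p = √(2mKE) = √(2 × 6.649 × 10⁻²⁷ × 4.392 × 10⁻²⁰) = 2.417 × 10⁻²³ kg·m/s.
λ = h/p = 2.74 × 10⁻¹¹ m = 27.4 pm.

λ = 27.4 pm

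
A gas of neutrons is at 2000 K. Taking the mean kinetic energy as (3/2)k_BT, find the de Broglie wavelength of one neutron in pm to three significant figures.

λ = 56.2 pm

KE = (3/2)k_BT = 1.5 × 1.381 × 10⁻²³ × 2000 = 4.143 × 10⁻²⁰ J.
p = √(2mKE) = √(2 × 1.675 × 10⁻²⁷ × 4.143 × 10⁻²⁰) = 1.178 × 10⁻²³ kg·m/s.
λ = h/p = 5.62 × 10⁻¹¹ m = 56.2 pm.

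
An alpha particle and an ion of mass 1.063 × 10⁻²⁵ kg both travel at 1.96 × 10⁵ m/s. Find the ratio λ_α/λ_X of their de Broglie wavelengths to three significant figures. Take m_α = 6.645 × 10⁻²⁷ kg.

λ_α/λ_X = 16.0

At fixed v, p = mv so λ = h/(mv) ∝ 1/m.
λ_α/λ_X = m_X/m_α = 1.063 × 10⁻²⁵/6.645 × 10⁻²⁷ = 16.0.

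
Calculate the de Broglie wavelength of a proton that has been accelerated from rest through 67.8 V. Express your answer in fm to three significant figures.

KE = eV = 1.602 × 10⁻¹⁹ × 67.80 = 1.086 × 10⁻¹⁷ J.
p = √(2mKE) = √(2 × 1.673 × 10⁻²⁷ × 1.086 × 10⁻¹⁷) = 1.906 × 10⁻²² kg·m/s.
λ = h/p = 6.626 × 10⁻³⁴ / 1.906 × 10⁻²² = 3.48 × 10⁻¹² m = 3480 fm.

λ = 3480 fm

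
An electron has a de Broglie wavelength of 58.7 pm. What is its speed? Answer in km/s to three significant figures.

v = 1.24 × 10⁴ km/s

p = h/λ = 6.626 × 10⁻³⁴ / 5.870 × 10⁻¹¹ = 1.129 × 10⁻²³ kg·m/s.
v = p/m = 1.129 × 10⁻²³ / 9.109 × 10⁻³¹ = 1.24 × 10⁷ m/s = 1.24 × 10⁴ km/s.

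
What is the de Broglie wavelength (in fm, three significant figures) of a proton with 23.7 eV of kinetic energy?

λ = 5880 fm

KE = 23.7 eV = 3.797 × 10⁻¹⁸ J.
p = √(2mKE) = √(2 × 1.673 × 10⁻²⁷ × 3.797 × 10⁻¹⁸) = 1.127 × 10⁻²² kg·m/s.
λ = h/p = 6.626 × 10⁻³⁴ / 1.127 × 10⁻²² = 5.88 × 10⁻¹² m = 5880 fm.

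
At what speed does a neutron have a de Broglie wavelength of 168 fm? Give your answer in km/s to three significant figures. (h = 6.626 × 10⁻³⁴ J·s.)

v = 2350 km/s

p = h/λ = 6.626 × 10⁻³⁴ / 1.680 × 10⁻¹³ = 3.944 × 10⁻²¹ kg·m/s.
v = p/m = 3.944 × 10⁻²¹ / 1.675 × 10⁻²⁷ = 2.35 × 10⁶ m/s = 2350 km/s.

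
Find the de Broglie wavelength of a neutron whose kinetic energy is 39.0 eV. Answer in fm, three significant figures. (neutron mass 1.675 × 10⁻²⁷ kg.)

KE = 39.0 eV = 6.248 × 10⁻¹⁸ J.
p = √(2mKE) = √(2 × 1.675 × 10⁻²⁷ × 6.248 × 10⁻¹⁸) = 1.447 × 10⁻²² kg·m/s.
λ = h/p = 6.626 × 10⁻³⁴ / 1.447 × 10⁻²² = 4.58 × 10⁻¹² m = 4580 fm.

λ = 4580 fm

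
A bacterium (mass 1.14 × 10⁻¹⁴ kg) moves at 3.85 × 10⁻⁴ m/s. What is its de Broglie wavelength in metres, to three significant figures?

p = mv = 1.14 × 10⁻¹⁴ × 3.85 × 10⁻⁴ = 4.389 × 10⁻¹⁸ kg·m/s.
λ = h/p = 6.626 × 10⁻³⁴ / 4.389 × 10⁻¹⁸ = 1.51 × 10⁻¹⁶ m.

λ = 1.51 × 10⁻¹⁶ m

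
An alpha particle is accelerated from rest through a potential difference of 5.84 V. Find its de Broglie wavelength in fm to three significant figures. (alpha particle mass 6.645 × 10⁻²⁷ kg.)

λ = 4200 fm

KE = 2eV = 2 × 1.602 × 10⁻¹⁹ × 5.840 = 1.871 × 10⁻¹⁸ J.
p = √(2mKE) = √(2 × 6.645 × 10⁻²⁷ × 1.871 × 10⁻¹⁸) = 1.577 × 10⁻²² kg·m/s.
λ = h/p = 6.626 × 10⁻³⁴ / 1.577 × 10⁻²² = 4.20 × 10⁻¹² m = 4200 fm.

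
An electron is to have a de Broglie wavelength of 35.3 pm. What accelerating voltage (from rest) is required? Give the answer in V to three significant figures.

V = 1210 V

p = h/λ = 6.626 × 10⁻³⁴ / 3.530 × 10⁻¹¹ = 1.877 × 10⁻²³ kg·m/s.
KE = p²/(2m) = 1.934 × 10⁻¹⁶ J.
V = KE/e = 1.934 × 10⁻¹⁶ / (1.602 × 10⁻¹⁹) = 1210 V.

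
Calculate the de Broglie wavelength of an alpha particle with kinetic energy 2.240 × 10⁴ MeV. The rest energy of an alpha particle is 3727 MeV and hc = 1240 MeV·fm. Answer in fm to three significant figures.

Total energy E = KE + m₀c² = 2.240 × 10⁴ + 3727 = 26127 MeV.
(pc)² = E² − (m₀c²)² = (26127)² − (3727)² = 6.687 × 10⁸ MeV², so pc = 2.586 × 10⁴ MeV.
λ = hc/(pc) = 1240 MeV·fm / 2.586 × 10⁴ MeV = 0.0480 fm.

λ = 0.0480 fm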